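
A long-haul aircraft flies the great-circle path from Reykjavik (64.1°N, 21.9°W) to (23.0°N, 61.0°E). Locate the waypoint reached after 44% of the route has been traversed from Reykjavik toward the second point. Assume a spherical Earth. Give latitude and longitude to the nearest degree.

≈ (53°N, 32°E)

Convert each endpoint to a unit vector on the sphere (x = cos φ cos λ, y = cos φ sin λ, z = sin φ).
The central angle between the endpoints is δ = arccos(p₁·p₂) ≈ 1.158 rad (66.3°).
Interpolate at f = 0.44 with slerp weights a = sin((1−f)δ)/sin δ ≈ 0.659, b = sin(fδ)/sin δ ≈ 0.532.
p = a·p₁ + b·p₂ ≈ (0.505, 0.321, 0.801); φ = arcsin(p_z) ≈ 53.24°, λ = atan2(p_y, p_x) ≈ 32.47°.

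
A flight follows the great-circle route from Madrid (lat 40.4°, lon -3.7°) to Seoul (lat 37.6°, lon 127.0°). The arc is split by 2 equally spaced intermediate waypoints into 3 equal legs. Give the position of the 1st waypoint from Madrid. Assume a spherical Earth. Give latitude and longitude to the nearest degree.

≈ lat 60°, lon 33°

The haversine formula gives a central angle δ ≈ 1.569 rad (89.9°) between the endpoints.
Interpolate at f = 1/3 with slerp weights a = sin((1−f)δ)/sin δ ≈ 0.865, b = sin(fδ)/sin δ ≈ 0.499.
p = a·p₁ + b·p₂ ≈ (0.420, 0.273, 0.866); φ = arcsin(p_z) ≈ 59.95°, λ = atan2(p_y, p_x) ≈ 33.10°.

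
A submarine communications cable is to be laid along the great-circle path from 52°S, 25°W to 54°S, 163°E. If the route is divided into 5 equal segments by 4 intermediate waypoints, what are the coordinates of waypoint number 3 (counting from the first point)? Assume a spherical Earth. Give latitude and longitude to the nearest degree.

Write both endpoints as unit vectors p₁, p₂ with components (cos φ cos λ, cos φ sin λ, sin φ).
The central angle between the endpoints is δ = arccos(p₁·p₂) ≈ 1.288 rad (73.8°).
Interpolate at f = 3/5 with slerp weights a = sin((1−f)δ)/sin δ ≈ 0.513, b = sin(fδ)/sin δ ≈ 0.727.
p = a·p₁ + b·p₂ ≈ (-0.122, -0.009, -0.992); φ = arcsin(p_z) ≈ -82.95°, λ = atan2(p_y, p_x) ≈ -176.00°.

≈ 83°S, 176°W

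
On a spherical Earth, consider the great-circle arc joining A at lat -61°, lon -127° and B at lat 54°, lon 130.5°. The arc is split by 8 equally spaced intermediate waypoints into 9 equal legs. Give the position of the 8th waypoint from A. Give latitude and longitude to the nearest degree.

The haversine formula gives a central angle δ ≈ 2.448 rad (140.3°) between the endpoints.
Interpolate at f = 8/9 with slerp weights a = sin((1−f)δ)/sin δ ≈ 0.421, b = sin(fδ)/sin δ ≈ 1.287.
p = a·p₁ + b·p₂ ≈ (-0.614, 0.412, 0.673); φ = arcsin(p_z) ≈ 42.31°, λ = atan2(p_y, p_x) ≈ 146.12°.

≈ lat 42°, lon 146°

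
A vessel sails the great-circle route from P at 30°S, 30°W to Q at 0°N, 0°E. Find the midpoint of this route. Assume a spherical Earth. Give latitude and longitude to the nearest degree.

≈ 16°S, 14°W

From cos δ = sin φ₁ sin φ₂ + cos φ₁ cos φ₂ cos Δλ, the central angle is δ ≈ 0.723 rad (41.4°).
Interpolate at f = 1/2 with slerp weights a = sin((1−f)δ)/sin δ ≈ 0.535, b = sin(fδ)/sin δ ≈ 0.535.
p = a·p₁ + b·p₂ ≈ (0.935, -0.231, -0.267); φ = arcsin(p_z) ≈ -15.50°, λ = atan2(p_y, p_x) ≈ -13.90°.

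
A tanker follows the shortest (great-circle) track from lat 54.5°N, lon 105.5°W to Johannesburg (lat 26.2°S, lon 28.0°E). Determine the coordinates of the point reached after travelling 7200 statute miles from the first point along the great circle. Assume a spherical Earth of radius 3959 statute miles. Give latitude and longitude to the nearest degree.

≈ lat 0°N, lon 9°E

Convert each endpoint to a unit vector on the sphere (x = cos φ cos λ, y = cos φ sin λ, z = sin φ).
The central angle between the endpoints is δ = arccos(p₁·p₂) ≈ 2.372 rad (135.9°). The total great-circle distance is δ·R ≈ 2.372 × 3959 ≈ 9390 mi, so the target fraction is f = 7200/9390 ≈ 0.767.
Interpolate at f ≈ 0.767 with slerp weights a = sin((1−f)δ)/sin δ ≈ 0.755, b = sin(fδ)/sin δ ≈ 1.393.
p = a·p₁ + b·p₂ ≈ (0.986, 0.164, -0.000); φ = arcsin(p_z) ≈ -0.02°, λ = atan2(p_y, p_x) ≈ 9.46°.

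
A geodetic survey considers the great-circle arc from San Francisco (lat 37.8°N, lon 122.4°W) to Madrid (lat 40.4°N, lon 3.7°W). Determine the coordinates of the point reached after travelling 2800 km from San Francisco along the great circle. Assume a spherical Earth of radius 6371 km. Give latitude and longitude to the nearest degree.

The haversine formula gives a central angle δ ≈ 1.462 rad (83.8°) between the endpoints. The total great-circle distance is δ·R ≈ 1.462 × 6371 ≈ 9316 km, so the target fraction is f = 2800/9316 ≈ 0.301.
Interpolate at f ≈ 0.301 with slerp weights a = sin((1−f)δ)/sin δ ≈ 0.859, b = sin(fδ)/sin δ ≈ 0.428.
p = a·p₁ + b·p₂ ≈ (-0.038, -0.594, 0.804); φ = arcsin(p_z) ≈ 53.48°, λ = atan2(p_y, p_x) ≈ -93.69°.

≈ lat 53°N, lon 94°W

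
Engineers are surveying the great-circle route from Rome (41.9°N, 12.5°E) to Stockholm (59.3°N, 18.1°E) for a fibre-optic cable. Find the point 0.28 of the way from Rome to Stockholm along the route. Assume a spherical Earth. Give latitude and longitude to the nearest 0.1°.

Convert each endpoint to a unit vector on the sphere (x = cos φ cos λ, y = cos φ sin λ, z = sin φ).
The central angle between the endpoints is δ = arccos(p₁·p₂) ≈ 0.310 rad (17.7°).
Interpolate at f = 0.28 with slerp weights a = sin((1−f)δ)/sin δ ≈ 0.726, b = sin(fδ)/sin δ ≈ 0.284.
p = a·p₁ + b·p₂ ≈ (0.665, 0.162, 0.729); φ = arcsin(p_z) ≈ 46.80°, λ = atan2(p_y, p_x) ≈ 13.68°.

≈ (46.8°N, 13.7°E)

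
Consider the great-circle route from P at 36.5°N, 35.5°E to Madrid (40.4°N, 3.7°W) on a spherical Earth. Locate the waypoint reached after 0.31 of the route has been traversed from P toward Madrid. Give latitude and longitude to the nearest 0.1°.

From cos δ = sin φ₁ sin φ₂ + cos φ₁ cos φ₂ cos Δλ, the central angle is δ ≈ 0.536 rad (30.7°).
Interpolate at f = 0.31 with slerp weights a = sin((1−f)δ)/sin δ ≈ 0.708, b = sin(fδ)/sin δ ≈ 0.324.
p = a·p₁ + b·p₂ ≈ (0.709, 0.314, 0.631); φ = arcsin(p_z) ≈ 39.12°, λ = atan2(p_y, p_x) ≈ 23.91°.

≈ 39.1°N, 23.9°E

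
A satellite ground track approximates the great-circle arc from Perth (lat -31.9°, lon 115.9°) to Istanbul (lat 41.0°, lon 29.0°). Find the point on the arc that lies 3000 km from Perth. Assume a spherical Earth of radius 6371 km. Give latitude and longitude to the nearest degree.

Convert each endpoint to a unit vector on the sphere (x = cos φ cos λ, y = cos φ sin λ, z = sin φ).
The central angle between the endpoints is δ = arccos(p₁·p₂) ≈ 1.888 rad (108.2°). The total great-circle distance is δ·R ≈ 1.888 × 6371 ≈ 12029 km, so the target fraction is f = 3000/12029 ≈ 0.249.
Interpolate at f ≈ 0.249 with slerp weights a = sin((1−f)δ)/sin δ ≈ 1.040, b = sin(fδ)/sin δ ≈ 0.478.
p = a·p₁ + b·p₂ ≈ (-0.071, 0.969, -0.236); φ = arcsin(p_z) ≈ -13.67°, λ = atan2(p_y, p_x) ≈ 94.16°.

≈ lat -14°, lon 94°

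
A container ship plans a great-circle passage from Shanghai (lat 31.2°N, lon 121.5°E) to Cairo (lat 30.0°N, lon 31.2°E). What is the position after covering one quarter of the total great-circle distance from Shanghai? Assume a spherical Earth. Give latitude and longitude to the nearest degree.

Convert each endpoint to a unit vector on the sphere (x = cos φ cos λ, y = cos φ sin λ, z = sin φ).
The central angle between the endpoints is δ = arccos(p₁·p₂) ≈ 1.313 rad (75.2°).
Interpolate at f = 1/4 with slerp weights a = sin((1−f)δ)/sin δ ≈ 0.862, b = sin(fδ)/sin δ ≈ 0.333.
p = a·p₁ + b·p₂ ≈ (-0.138, 0.778, 0.613); φ = arcsin(p_z) ≈ 37.81°, λ = atan2(p_y, p_x) ≈ 100.07°.

≈ lat 38°N, lon 100°E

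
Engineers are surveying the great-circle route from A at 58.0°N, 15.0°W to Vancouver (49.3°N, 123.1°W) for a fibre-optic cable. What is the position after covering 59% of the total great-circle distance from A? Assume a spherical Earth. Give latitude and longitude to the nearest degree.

≈ 65°N, 89°W

From cos δ = sin φ₁ sin φ₂ + cos φ₁ cos φ₂ cos Δλ, the central angle is δ ≈ 1.006 rad (57.6°).
Interpolate at f = 0.59 with slerp weights a = sin((1−f)δ)/sin δ ≈ 0.475, b = sin(fδ)/sin δ ≈ 0.662.
p = a·p₁ + b·p₂ ≈ (0.007, -0.427, 0.904); φ = arcsin(p_z) ≈ 64.73°, λ = atan2(p_y, p_x) ≈ -89.05°.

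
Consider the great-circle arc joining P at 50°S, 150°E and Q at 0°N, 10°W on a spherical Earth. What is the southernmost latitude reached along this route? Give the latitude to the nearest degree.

≈ 74°S

The great circle lies in the plane with unit normal n̂ = (p₁ × p₂)/|p₁ × p₂|.
Here n̂_z ≈ -0.276; the vertex latitude is φ_max = arccos|n̂_z| ≈ 74.0°.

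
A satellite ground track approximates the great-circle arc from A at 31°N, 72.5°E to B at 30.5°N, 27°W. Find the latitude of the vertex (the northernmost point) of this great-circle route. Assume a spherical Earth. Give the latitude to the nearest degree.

≈ 43°N

The great circle lies in the plane with unit normal n̂ = (p₁ × p₂)/|p₁ × p₂|.
Here n̂_z ≈ -0.736; the vertex latitude is φ_max = arccos|n̂_z| ≈ 42.6°.
Check via Clairaut: cos φ_max = |cos φ₁| · sin C = cos(31.0°)·sin(59.1°) ≈ 0.736, again giving ≈ 42.6°.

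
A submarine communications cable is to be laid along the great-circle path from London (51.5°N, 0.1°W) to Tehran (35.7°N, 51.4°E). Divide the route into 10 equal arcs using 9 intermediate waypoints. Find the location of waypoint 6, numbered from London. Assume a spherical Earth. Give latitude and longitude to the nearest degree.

≈ 45°N, 34°E

Write both endpoints as unit vectors p₁, p₂ with components (cos φ cos λ, cos φ sin λ, sin φ).
The central angle between the endpoints is δ = arccos(p₁·p₂) ≈ 0.690 rad (39.5°).
Interpolate at f = 6/10 with slerp weights a = sin((1−f)δ)/sin δ ≈ 0.428, b = sin(fδ)/sin δ ≈ 0.632.
p = a·p₁ + b·p₂ ≈ (0.587, 0.401, 0.704); φ = arcsin(p_z) ≈ 44.73°, λ = atan2(p_y, p_x) ≈ 34.33°.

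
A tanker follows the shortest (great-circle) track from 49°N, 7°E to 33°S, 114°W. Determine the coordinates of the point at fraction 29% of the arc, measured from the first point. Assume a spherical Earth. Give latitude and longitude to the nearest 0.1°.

≈ 34.7°N, 42.7°W

The haversine formula gives a central angle δ ≈ 2.338 rad (134.0°) between the endpoints.
Interpolate at f = 0.29 with slerp weights a = sin((1−f)δ)/sin δ ≈ 1.384, b = sin(fδ)/sin δ ≈ 0.872.
p = a·p₁ + b·p₂ ≈ (0.604, -0.557, 0.570); φ = arcsin(p_z) ≈ 34.74°, λ = atan2(p_y, p_x) ≈ -42.70°.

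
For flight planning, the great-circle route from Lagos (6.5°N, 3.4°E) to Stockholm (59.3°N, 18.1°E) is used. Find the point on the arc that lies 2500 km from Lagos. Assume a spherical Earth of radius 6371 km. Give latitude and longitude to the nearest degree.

≈ 29°N, 7°E

The haversine formula gives a central angle δ ≈ 0.942 rad (54.0°) between the endpoints. The total great-circle distance is δ·R ≈ 0.942 × 6371 ≈ 6003 km, so the target fraction is f = 2500/6003 ≈ 0.416.
Interpolate at f ≈ 0.416 with slerp weights a = sin((1−f)δ)/sin δ ≈ 0.646, b = sin(fδ)/sin δ ≈ 0.473.
p = a·p₁ + b·p₂ ≈ (0.870, 0.113, 0.480); φ = arcsin(p_z) ≈ 28.66°, λ = atan2(p_y, p_x) ≈ 7.40°.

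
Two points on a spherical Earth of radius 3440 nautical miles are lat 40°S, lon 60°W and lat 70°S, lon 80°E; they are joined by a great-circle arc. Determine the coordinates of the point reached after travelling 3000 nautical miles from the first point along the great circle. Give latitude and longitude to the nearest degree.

≈ lat 79°S, lon 25°E

Write both endpoints as unit vectors p₁, p₂ with components (cos φ cos λ, cos φ sin λ, sin φ).
The central angle between the endpoints is δ = arccos(p₁·p₂) ≈ 1.156 rad (66.2°). The total great-circle distance is δ·R ≈ 1.156 × 3440 ≈ 3975 nmi, so the target fraction is f = 3000/3975 ≈ 0.755.
Interpolate at f ≈ 0.755 with slerp weights a = sin((1−f)δ)/sin δ ≈ 0.306, b = sin(fδ)/sin δ ≈ 0.837.
p = a·p₁ + b·p₂ ≈ (0.167, 0.079, -0.983); φ = arcsin(p_z) ≈ -79.36°, λ = atan2(p_y, p_x) ≈ 25.34°.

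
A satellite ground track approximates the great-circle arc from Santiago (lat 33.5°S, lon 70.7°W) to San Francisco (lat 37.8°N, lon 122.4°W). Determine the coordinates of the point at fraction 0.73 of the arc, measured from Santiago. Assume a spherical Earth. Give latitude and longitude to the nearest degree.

Convert each endpoint to a unit vector on the sphere (x = cos φ cos λ, y = cos φ sin λ, z = sin φ).
The central angle between the endpoints is δ = arccos(p₁·p₂) ≈ 1.501 rad (86.0°).
Interpolate at f = 0.73 with slerp weights a = sin((1−f)δ)/sin δ ≈ 0.395, b = sin(fδ)/sin δ ≈ 0.891.
p = a·p₁ + b·p₂ ≈ (-0.268, -0.906, 0.328); φ = arcsin(p_z) ≈ 19.16°, λ = atan2(p_y, p_x) ≈ -106.51°.

≈ lat 19°N, lon 107°W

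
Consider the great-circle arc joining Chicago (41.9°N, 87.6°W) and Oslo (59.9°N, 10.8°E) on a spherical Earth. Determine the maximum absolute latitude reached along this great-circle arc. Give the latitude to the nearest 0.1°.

≈ 64.3°N

The great circle lies in the plane with unit normal n̂ = (p₁ × p₂)/|p₁ × p₂|.
Here n̂_z ≈ +0.433; the vertex latitude is φ_max = arccos|n̂_z| ≈ 64.3°.
Check via Clairaut: cos φ_max = |cos φ₁| · sin C = cos(41.9°)·sin(35.6°) ≈ 0.433, again giving ≈ 64.3°.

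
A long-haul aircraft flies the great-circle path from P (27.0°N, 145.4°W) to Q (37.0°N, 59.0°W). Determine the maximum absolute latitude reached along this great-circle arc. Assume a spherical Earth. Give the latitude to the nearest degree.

The great circle lies in the plane with unit normal n̂ = (p₁ × p₂)/|p₁ × p₂|.
Here n̂_z ≈ +0.749; the vertex latitude is φ_max = arccos|n̂_z| ≈ 41.5°.
Check via Clairaut: cos φ_max = |cos φ₁| · sin C = cos(27.0°)·sin(57.2°) ≈ 0.749, again giving ≈ 41.5°.

≈ 41°N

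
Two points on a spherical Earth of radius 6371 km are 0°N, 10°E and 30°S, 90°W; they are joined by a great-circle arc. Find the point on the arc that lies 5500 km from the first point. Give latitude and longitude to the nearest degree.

The haversine formula gives a central angle δ ≈ 1.722 rad (98.6°) between the endpoints. The total great-circle distance is δ·R ≈ 1.722 × 6371 ≈ 10969 km, so the target fraction is f = 5500/10969 ≈ 0.501.
Interpolate at f ≈ 0.501 with slerp weights a = sin((1−f)δ)/sin δ ≈ 0.766, b = sin(fδ)/sin δ ≈ 0.769.
p = a·p₁ + b·p₂ ≈ (0.754, -0.533, -0.384); φ = arcsin(p_z) ≈ -22.60°, λ = atan2(p_y, p_x) ≈ -35.25°.

≈ 23°S, 35°W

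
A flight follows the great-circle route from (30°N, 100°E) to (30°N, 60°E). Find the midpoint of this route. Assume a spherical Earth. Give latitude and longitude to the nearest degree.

≈ (32°N, 80°E)

Convert each endpoint to a unit vector on the sphere (x = cos φ cos λ, y = cos φ sin λ, z = sin φ).
The central angle between the endpoints is δ = arccos(p₁·p₂) ≈ 0.601 rad (34.5°).
Interpolate at f = 1/2 with slerp weights a = sin((1−f)δ)/sin δ ≈ 0.523, b = sin(fδ)/sin δ ≈ 0.523.
p = a·p₁ + b·p₂ ≈ (0.148, 0.839, 0.523); φ = arcsin(p_z) ≈ 31.57°, λ = atan2(p_y, p_x) ≈ 80.00°.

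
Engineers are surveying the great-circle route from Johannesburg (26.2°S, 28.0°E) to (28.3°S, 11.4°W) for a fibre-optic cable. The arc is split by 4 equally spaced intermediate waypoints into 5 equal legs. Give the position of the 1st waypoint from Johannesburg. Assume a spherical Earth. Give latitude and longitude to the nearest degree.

Convert each endpoint to a unit vector on the sphere (x = cos φ cos λ, y = cos φ sin λ, z = sin φ).
The central angle between the endpoints is δ = arccos(p₁·p₂) ≈ 0.610 rad (34.9°).
Interpolate at f = 1/5 with slerp weights a = sin((1−f)δ)/sin δ ≈ 0.818, b = sin(fδ)/sin δ ≈ 0.212.
p = a·p₁ + b·p₂ ≈ (0.832, 0.308, -0.462); φ = arcsin(p_z) ≈ -27.52°, λ = atan2(p_y, p_x) ≈ 20.31°.

≈ (28°S, 20°E)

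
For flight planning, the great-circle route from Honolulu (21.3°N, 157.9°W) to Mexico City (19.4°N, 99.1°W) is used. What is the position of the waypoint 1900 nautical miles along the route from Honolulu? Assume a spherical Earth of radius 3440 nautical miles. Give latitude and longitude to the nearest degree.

≈ 23°N, 124°W

From cos δ = sin φ₁ sin φ₂ + cos φ₁ cos φ₂ cos Δλ, the central angle is δ ≈ 0.957 rad (54.8°). The total great-circle distance is δ·R ≈ 0.957 × 3440 ≈ 3292 nmi, so the target fraction is f = 1900/3292 ≈ 0.577.
Interpolate at f ≈ 0.577 with slerp weights a = sin((1−f)δ)/sin δ ≈ 0.482, b = sin(fδ)/sin δ ≈ 0.642.
p = a·p₁ + b·p₂ ≈ (-0.512, -0.767, 0.388); φ = arcsin(p_z) ≈ 22.84°, λ = atan2(p_y, p_x) ≈ -123.72°.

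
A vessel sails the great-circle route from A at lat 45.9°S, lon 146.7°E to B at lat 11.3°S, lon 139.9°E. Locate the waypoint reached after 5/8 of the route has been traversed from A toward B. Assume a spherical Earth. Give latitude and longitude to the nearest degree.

≈ lat 24°S, lon 142°E

Convert each endpoint to a unit vector on the sphere (x = cos φ cos λ, y = cos φ sin λ, z = sin φ).
The central angle between the endpoints is δ = arccos(p₁·p₂) ≈ 0.612 rad (35.1°).
Interpolate at f = 5/8 with slerp weights a = sin((1−f)δ)/sin δ ≈ 0.396, b = sin(fδ)/sin δ ≈ 0.650.
p = a·p₁ + b·p₂ ≈ (-0.718, 0.562, -0.412); φ = arcsin(p_z) ≈ -24.31°, λ = atan2(p_y, p_x) ≈ 141.95°.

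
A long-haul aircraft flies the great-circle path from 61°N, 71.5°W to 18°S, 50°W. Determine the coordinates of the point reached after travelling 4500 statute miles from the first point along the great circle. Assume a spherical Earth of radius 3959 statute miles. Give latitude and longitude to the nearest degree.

Write both endpoints as unit vectors p₁, p₂ with components (cos φ cos λ, cos φ sin λ, sin φ).
The central angle between the endpoints is δ = arccos(p₁·p₂) ≈ 1.411 rad (80.9°). The total great-circle distance is δ·R ≈ 1.411 × 3959 ≈ 5588 mi, so the target fraction is f = 4500/5588 ≈ 0.805.
Interpolate at f ≈ 0.805 with slerp weights a = sin((1−f)δ)/sin δ ≈ 0.275, b = sin(fδ)/sin δ ≈ 0.919.
p = a·p₁ + b·p₂ ≈ (0.604, -0.796, -0.044); φ = arcsin(p_z) ≈ -2.50°, λ = atan2(p_y, p_x) ≈ -52.80°.

≈ 2°S, 53°W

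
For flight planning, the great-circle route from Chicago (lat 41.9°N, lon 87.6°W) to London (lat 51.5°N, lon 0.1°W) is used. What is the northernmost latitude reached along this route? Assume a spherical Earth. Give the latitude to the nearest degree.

≈ 57°N

The great circle lies in the plane with unit normal n̂ = (p₁ × p₂)/|p₁ × p₂|.
Here n̂_z ≈ +0.551; the vertex latitude is φ_max = arccos|n̂_z| ≈ 56.6°.
Check via Clairaut: cos φ_max = |cos φ₁| · sin C = cos(41.9°)·sin(47.8°) ≈ 0.551, again giving ≈ 56.6°.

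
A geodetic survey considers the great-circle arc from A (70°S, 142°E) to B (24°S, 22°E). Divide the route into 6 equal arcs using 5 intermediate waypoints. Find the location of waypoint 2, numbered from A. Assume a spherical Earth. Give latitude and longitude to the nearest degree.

≈ (69°S, 63°E)

Write both endpoints as unit vectors p₁, p₂ with components (cos φ cos λ, cos φ sin λ, sin φ).
The central angle between the endpoints is δ = arccos(p₁·p₂) ≈ 1.343 rad (76.9°).
Interpolate at f = 2/6 with slerp weights a = sin((1−f)δ)/sin δ ≈ 0.801, b = sin(fδ)/sin δ ≈ 0.444.
p = a·p₁ + b·p₂ ≈ (0.160, 0.321, -0.933); φ = arcsin(p_z) ≈ -68.98°, λ = atan2(p_y, p_x) ≈ 63.42°.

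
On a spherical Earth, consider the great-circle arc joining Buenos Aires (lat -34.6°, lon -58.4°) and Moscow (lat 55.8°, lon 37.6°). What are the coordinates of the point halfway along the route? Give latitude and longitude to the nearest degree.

≈ lat 15°, lon -22°

Convert each endpoint to a unit vector on the sphere (x = cos φ cos λ, y = cos φ sin λ, z = sin φ).
The central angle between the endpoints is δ = arccos(p₁·p₂) ≈ 2.115 rad (121.2°).
Interpolate at f = 1/2 with slerp weights a = sin((1−f)δ)/sin δ ≈ 1.019, b = sin(fδ)/sin δ ≈ 1.019.
p = a·p₁ + b·p₂ ≈ (0.893, -0.365, 0.264); φ = arcsin(p_z) ≈ 15.31°, λ = atan2(p_y, p_x) ≈ -22.22°.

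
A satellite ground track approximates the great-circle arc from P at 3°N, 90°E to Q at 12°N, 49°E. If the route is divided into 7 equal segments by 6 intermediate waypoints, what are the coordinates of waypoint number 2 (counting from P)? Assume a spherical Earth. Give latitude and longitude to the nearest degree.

The haversine formula gives a central angle δ ≈ 0.726 rad (41.6°) between the endpoints.
Interpolate at f = 2/7 with slerp weights a = sin((1−f)δ)/sin δ ≈ 0.747, b = sin(fδ)/sin δ ≈ 0.310.
p = a·p₁ + b·p₂ ≈ (0.199, 0.975, 0.104); φ = arcsin(p_z) ≈ 5.94°, λ = atan2(p_y, p_x) ≈ 78.46°.

≈ 6°N, 78°E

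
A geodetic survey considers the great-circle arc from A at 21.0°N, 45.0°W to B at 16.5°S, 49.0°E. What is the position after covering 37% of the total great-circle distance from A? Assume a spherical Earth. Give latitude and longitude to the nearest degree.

Convert each endpoint to a unit vector on the sphere (x = cos φ cos λ, y = cos φ sin λ, z = sin φ).
The central angle between the endpoints is δ = arccos(p₁·p₂) ≈ 1.736 rad (99.5°).
Interpolate at f = 0.37 with slerp weights a = sin((1−f)δ)/sin δ ≈ 0.900, b = sin(fδ)/sin δ ≈ 0.607.
p = a·p₁ + b·p₂ ≈ (0.976, -0.155, 0.150); φ = arcsin(p_z) ≈ 8.64°, λ = atan2(p_y, p_x) ≈ -9.02°.

≈ 9°N, 9°W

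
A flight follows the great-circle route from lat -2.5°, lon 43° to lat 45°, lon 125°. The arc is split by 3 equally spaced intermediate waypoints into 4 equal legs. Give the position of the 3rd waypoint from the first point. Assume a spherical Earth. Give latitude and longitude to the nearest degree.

Convert each endpoint to a unit vector on the sphere (x = cos φ cos λ, y = cos φ sin λ, z = sin φ).
The central angle between the endpoints is δ = arccos(p₁·p₂) ≈ 1.503 rad (86.1°).
Interpolate at f = 3/4 with slerp weights a = sin((1−f)δ)/sin δ ≈ 0.368, b = sin(fδ)/sin δ ≈ 0.905.
p = a·p₁ + b·p₂ ≈ (-0.098, 0.775, 0.624); φ = arcsin(p_z) ≈ 38.62°, λ = atan2(p_y, p_x) ≈ 97.24°.

≈ lat 39°, lon 97°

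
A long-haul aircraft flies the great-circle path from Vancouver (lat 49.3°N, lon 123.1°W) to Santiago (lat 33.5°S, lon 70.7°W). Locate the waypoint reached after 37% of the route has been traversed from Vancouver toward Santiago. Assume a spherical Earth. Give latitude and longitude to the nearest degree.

The haversine formula gives a central angle δ ≈ 1.658 rad (95.0°) between the endpoints.
Interpolate at f = 0.37 with slerp weights a = sin((1−f)δ)/sin δ ≈ 0.868, b = sin(fδ)/sin δ ≈ 0.578.
p = a·p₁ + b·p₂ ≈ (-0.150, -0.929, 0.339); φ = arcsin(p_z) ≈ 19.82°, λ = atan2(p_y, p_x) ≈ -99.16°.

≈ lat 20°N, lon 99°W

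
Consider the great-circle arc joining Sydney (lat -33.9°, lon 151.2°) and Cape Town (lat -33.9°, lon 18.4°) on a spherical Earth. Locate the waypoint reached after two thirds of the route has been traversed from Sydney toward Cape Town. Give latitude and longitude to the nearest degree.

Convert each endpoint to a unit vector on the sphere (x = cos φ cos λ, y = cos φ sin λ, z = sin φ).
The central angle between the endpoints is δ = arccos(p₁·p₂) ≈ 1.728 rad (99.0°).
Interpolate at f = 2/3 with slerp weights a = sin((1−f)δ)/sin δ ≈ 0.552, b = sin(fδ)/sin δ ≈ 0.925.
p = a·p₁ + b·p₂ ≈ (0.327, 0.463, -0.824); φ = arcsin(p_z) ≈ -55.46°, λ = atan2(p_y, p_x) ≈ 54.73°.

≈ lat -55°, lon 55°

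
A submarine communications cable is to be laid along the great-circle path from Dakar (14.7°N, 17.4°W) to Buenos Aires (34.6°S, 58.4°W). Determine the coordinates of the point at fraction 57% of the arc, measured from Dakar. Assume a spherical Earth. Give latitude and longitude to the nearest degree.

≈ (14°S, 39°W)

From cos δ = sin φ₁ sin φ₂ + cos φ₁ cos φ₂ cos Δλ, the central angle is δ ≈ 1.096 rad (62.8°).
Interpolate at f = 0.57 with slerp weights a = sin((1−f)δ)/sin δ ≈ 0.511, b = sin(fδ)/sin δ ≈ 0.658.
p = a·p₁ + b·p₂ ≈ (0.755, -0.609, -0.244); φ = arcsin(p_z) ≈ -14.12°, λ = atan2(p_y, p_x) ≈ -38.88°.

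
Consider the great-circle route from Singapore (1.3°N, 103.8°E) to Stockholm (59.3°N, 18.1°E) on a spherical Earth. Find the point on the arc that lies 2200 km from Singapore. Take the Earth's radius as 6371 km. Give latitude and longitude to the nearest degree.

Convert each endpoint to a unit vector on the sphere (x = cos φ cos λ, y = cos φ sin λ, z = sin φ).
The central angle between the endpoints is δ = arccos(p₁·p₂) ≈ 1.513 rad (86.7°). The total great-circle distance is δ·R ≈ 1.513 × 6371 ≈ 9639 km, so the target fraction is f = 2200/9639 ≈ 0.228.
Interpolate at f ≈ 0.228 with slerp weights a = sin((1−f)δ)/sin δ ≈ 0.921, b = sin(fδ)/sin δ ≈ 0.339.
p = a·p₁ + b·p₂ ≈ (-0.055, 0.948, 0.312); φ = arcsin(p_z) ≈ 18.21°, λ = atan2(p_y, p_x) ≈ 93.33°.

≈ 18°N, 93°E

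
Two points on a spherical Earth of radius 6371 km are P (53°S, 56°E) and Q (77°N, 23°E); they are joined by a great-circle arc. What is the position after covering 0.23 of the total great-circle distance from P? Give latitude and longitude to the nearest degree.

The haversine formula gives a central angle δ ≈ 2.298 rad (131.7°) between the endpoints.
Interpolate at f = 0.23 with slerp weights a = sin((1−f)δ)/sin δ ≈ 1.312, b = sin(fδ)/sin δ ≈ 0.675.
p = a·p₁ + b·p₂ ≈ (0.581, 0.714, -0.390); φ = arcsin(p_z) ≈ -22.97°, λ = atan2(p_y, p_x) ≈ 50.85°.

≈ (23°S, 51°E)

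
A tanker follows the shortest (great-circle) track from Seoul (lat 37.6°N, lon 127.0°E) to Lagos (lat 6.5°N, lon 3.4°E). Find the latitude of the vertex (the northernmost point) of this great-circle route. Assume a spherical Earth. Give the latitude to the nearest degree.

The great circle lies in the plane with unit normal n̂ = (p₁ × p₂)/|p₁ × p₂|.
Here n̂_z ≈ -0.705; the vertex latitude is φ_max = arccos|n̂_z| ≈ 45.2°.

≈ 45°N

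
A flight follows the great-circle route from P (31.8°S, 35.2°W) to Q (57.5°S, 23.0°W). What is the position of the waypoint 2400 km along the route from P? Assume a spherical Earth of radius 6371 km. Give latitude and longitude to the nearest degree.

From cos δ = sin φ₁ sin φ₂ + cos φ₁ cos φ₂ cos Δλ, the central angle is δ ≈ 0.472 rad (27.0°). The total great-circle distance is δ·R ≈ 0.472 × 6371 ≈ 3006 km, so the target fraction is f = 2400/3006 ≈ 0.798.
Interpolate at f ≈ 0.798 with slerp weights a = sin((1−f)δ)/sin δ ≈ 0.209, b = sin(fδ)/sin δ ≈ 0.809.
p = a·p₁ + b·p₂ ≈ (0.545, -0.272, -0.793); φ = arcsin(p_z) ≈ -52.44°, λ = atan2(p_y, p_x) ≈ -26.53°.

≈ (52°S, 27°W)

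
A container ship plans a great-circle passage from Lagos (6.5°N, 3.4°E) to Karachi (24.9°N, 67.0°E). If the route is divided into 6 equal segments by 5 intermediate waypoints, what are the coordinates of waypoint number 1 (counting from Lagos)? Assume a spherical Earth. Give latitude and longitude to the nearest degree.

Convert each endpoint to a unit vector on the sphere (x = cos φ cos λ, y = cos φ sin λ, z = sin φ).
The central angle between the endpoints is δ = arccos(p₁·p₂) ≈ 1.106 rad (63.4°).
Interpolate at f = 1/6 with slerp weights a = sin((1−f)δ)/sin δ ≈ 0.891, b = sin(fδ)/sin δ ≈ 0.205.
p = a·p₁ + b·p₂ ≈ (0.957, 0.224, 0.187); φ = arcsin(p_z) ≈ 10.79°, λ = atan2(p_y, p_x) ≈ 13.16°.

≈ 11°N, 13°E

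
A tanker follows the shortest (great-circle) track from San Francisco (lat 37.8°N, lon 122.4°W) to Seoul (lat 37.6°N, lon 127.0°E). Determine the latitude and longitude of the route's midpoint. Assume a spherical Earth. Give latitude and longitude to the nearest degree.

The haversine formula gives a central angle δ ≈ 1.416 rad (81.2°) between the endpoints.
Interpolate at f = 1/2 with slerp weights a = sin((1−f)δ)/sin δ ≈ 0.658, b = sin(fδ)/sin δ ≈ 0.658.
p = a·p₁ + b·p₂ ≈ (-0.593, -0.023, 0.805); φ = arcsin(p_z) ≈ 53.63°, λ = atan2(p_y, p_x) ≈ -177.81°.

≈ lat 54°N, lon 178°W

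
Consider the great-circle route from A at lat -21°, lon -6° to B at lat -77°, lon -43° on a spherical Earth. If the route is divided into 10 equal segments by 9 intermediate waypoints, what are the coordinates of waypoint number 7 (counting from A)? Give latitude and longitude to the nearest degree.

≈ lat -61°, lon -19°

From cos δ = sin φ₁ sin φ₂ + cos φ₁ cos φ₂ cos Δλ, the central angle is δ ≈ 1.028 rad (58.9°).
Interpolate at f = 7/10 with slerp weights a = sin((1−f)δ)/sin δ ≈ 0.354, b = sin(fδ)/sin δ ≈ 0.770.
p = a·p₁ + b·p₂ ≈ (0.456, -0.153, -0.877); φ = arcsin(p_z) ≈ -61.28°, λ = atan2(p_y, p_x) ≈ -18.52°.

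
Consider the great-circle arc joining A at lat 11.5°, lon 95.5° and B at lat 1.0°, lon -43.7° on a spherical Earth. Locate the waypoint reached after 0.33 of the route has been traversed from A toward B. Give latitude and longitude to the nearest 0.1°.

Write both endpoints as unit vectors p₁, p₂ with components (cos φ cos λ, cos φ sin λ, sin φ).
The central angle between the endpoints is δ = arccos(p₁·p₂) ≈ 2.401 rad (137.6°).
Interpolate at f = 0.33 with slerp weights a = sin((1−f)δ)/sin δ ≈ 1.481, b = sin(fδ)/sin δ ≈ 1.056.
p = a·p₁ + b·p₂ ≈ (0.624, 0.716, 0.314); φ = arcsin(p_z) ≈ 18.29°, λ = atan2(p_y, p_x) ≈ 48.92°.

≈ lat 18.3°, lon 48.9°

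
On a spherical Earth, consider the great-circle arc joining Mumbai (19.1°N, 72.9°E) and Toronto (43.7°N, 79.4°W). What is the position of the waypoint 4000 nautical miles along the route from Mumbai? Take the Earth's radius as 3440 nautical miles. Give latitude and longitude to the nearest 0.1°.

Convert each endpoint to a unit vector on the sphere (x = cos φ cos λ, y = cos φ sin λ, z = sin φ).
The central angle between the endpoints is δ = arccos(p₁·p₂) ≈ 1.959 rad (112.3°). The total great-circle distance is δ·R ≈ 1.959 × 3440 ≈ 6740 nmi, so the target fraction is f = 4000/6740 ≈ 0.593.
Interpolate at f ≈ 0.593 with slerp weights a = sin((1−f)δ)/sin δ ≈ 0.772, b = sin(fδ)/sin δ ≈ 0.992.
p = a·p₁ + b·p₂ ≈ (0.347, -0.007, 0.938); φ = arcsin(p_z) ≈ 69.72°, λ = atan2(p_y, p_x) ≈ -1.18°.

≈ (69.7°N, 1.2°W)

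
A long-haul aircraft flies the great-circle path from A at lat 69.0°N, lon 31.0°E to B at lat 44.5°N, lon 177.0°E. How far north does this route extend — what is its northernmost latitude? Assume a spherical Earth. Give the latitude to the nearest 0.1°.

The great circle lies in the plane with unit normal n̂ = (p₁ × p₂)/|p₁ × p₂|.
Here n̂_z ≈ +0.159; the vertex latitude is φ_max = arccos|n̂_z| ≈ 80.8°.

≈ 80.8°N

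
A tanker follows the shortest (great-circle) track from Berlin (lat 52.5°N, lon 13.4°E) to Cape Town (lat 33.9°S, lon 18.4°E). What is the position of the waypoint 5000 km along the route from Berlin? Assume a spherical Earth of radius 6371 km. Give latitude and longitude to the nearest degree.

≈ lat 8°N, lon 16°E

Write both endpoints as unit vectors p₁, p₂ with components (cos φ cos λ, cos φ sin λ, sin φ).
The central angle between the endpoints is δ = arccos(p₁·p₂) ≈ 1.510 rad (86.5°). The total great-circle distance is δ·R ≈ 1.510 × 6371 ≈ 9620 km, so the target fraction is f = 5000/9620 ≈ 0.520.
Interpolate at f ≈ 0.520 with slerp weights a = sin((1−f)δ)/sin δ ≈ 0.664, b = sin(fδ)/sin δ ≈ 0.708.
p = a·p₁ + b·p₂ ≈ (0.951, 0.279, 0.132); φ = arcsin(p_z) ≈ 7.60°, λ = atan2(p_y, p_x) ≈ 16.36°.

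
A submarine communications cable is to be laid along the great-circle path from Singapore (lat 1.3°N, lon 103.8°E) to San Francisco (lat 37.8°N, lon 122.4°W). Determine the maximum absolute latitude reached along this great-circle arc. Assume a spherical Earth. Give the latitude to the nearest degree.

The great circle lies in the plane with unit normal n̂ = (p₁ × p₂)/|p₁ × p₂|.
Here n̂_z ≈ +0.674; the vertex latitude is φ_max = arccos|n̂_z| ≈ 47.6°.
Check via Clairaut: cos φ_max = |cos φ₁| · sin C = cos(1.3°)·sin(42.4°) ≈ 0.674, again giving ≈ 47.6°.

≈ 48°N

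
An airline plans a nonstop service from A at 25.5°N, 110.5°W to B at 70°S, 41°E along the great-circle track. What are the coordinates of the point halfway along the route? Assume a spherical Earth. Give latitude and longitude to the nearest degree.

Convert each endpoint to a unit vector on the sphere (x = cos φ cos λ, y = cos φ sin λ, z = sin φ).
The central angle between the endpoints is δ = arccos(p₁·p₂) ≈ 2.313 rad (132.5°).
Interpolate at f = 1/2 with slerp weights a = sin((1−f)δ)/sin δ ≈ 1.242, b = sin(fδ)/sin δ ≈ 1.242.
p = a·p₁ + b·p₂ ≈ (-0.072, -0.771, -0.632); φ = arcsin(p_z) ≈ -39.23°, λ = atan2(p_y, p_x) ≈ -95.33°.

≈ 39°S, 95°W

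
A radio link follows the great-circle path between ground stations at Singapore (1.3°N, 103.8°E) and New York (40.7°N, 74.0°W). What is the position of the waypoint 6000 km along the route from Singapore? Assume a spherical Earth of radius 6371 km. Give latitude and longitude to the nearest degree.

Convert each endpoint to a unit vector on the sphere (x = cos φ cos λ, y = cos φ sin λ, z = sin φ).
The central angle between the endpoints is δ = arccos(p₁·p₂) ≈ 2.408 rad (138.0°). The total great-circle distance is δ·R ≈ 2.408 × 6371 ≈ 15340 km, so the target fraction is f = 6000/15340 ≈ 0.391.
Interpolate at f ≈ 0.391 with slerp weights a = sin((1−f)δ)/sin δ ≈ 1.485, b = sin(fδ)/sin δ ≈ 1.207.
p = a·p₁ + b·p₂ ≈ (-0.102, 0.562, 0.821); φ = arcsin(p_z) ≈ 55.18°, λ = atan2(p_y, p_x) ≈ 100.27°.

≈ 55°N, 100°E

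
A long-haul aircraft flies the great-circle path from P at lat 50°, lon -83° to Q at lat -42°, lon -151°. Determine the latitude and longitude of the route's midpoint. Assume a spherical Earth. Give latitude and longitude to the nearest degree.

Convert each endpoint to a unit vector on the sphere (x = cos φ cos λ, y = cos φ sin λ, z = sin φ).
The central angle between the endpoints is δ = arccos(p₁·p₂) ≈ 1.911 rad (109.5°).
Interpolate at f = 1/2 with slerp weights a = sin((1−f)δ)/sin δ ≈ 0.866, b = sin(fδ)/sin δ ≈ 0.866.
p = a·p₁ + b·p₂ ≈ (-0.495, -0.865, 0.084); φ = arcsin(p_z) ≈ 4.82°, λ = atan2(p_y, p_x) ≈ -119.80°.

≈ lat 5°, lon -120°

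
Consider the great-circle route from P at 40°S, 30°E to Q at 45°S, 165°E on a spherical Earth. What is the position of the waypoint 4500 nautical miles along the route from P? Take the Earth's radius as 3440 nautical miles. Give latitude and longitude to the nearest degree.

Convert each endpoint to a unit vector on the sphere (x = cos φ cos λ, y = cos φ sin λ, z = sin φ).
The central angle between the endpoints is δ = arccos(p₁·p₂) ≈ 1.499 rad (85.9°). The total great-circle distance is δ·R ≈ 1.499 × 3440 ≈ 5157 nmi, so the target fraction is f = 4500/5157 ≈ 0.873.
Interpolate at f ≈ 0.873 with slerp weights a = sin((1−f)δ)/sin δ ≈ 0.190, b = sin(fδ)/sin δ ≈ 0.968.
p = a·p₁ + b·p₂ ≈ (-0.535, 0.250, -0.807); φ = arcsin(p_z) ≈ -53.80°, λ = atan2(p_y, p_x) ≈ 154.94°.

≈ 54°S, 155°E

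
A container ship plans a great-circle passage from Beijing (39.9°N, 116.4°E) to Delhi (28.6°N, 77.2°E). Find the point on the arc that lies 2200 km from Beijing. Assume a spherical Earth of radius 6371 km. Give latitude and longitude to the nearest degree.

≈ 35°N, 92°E

From cos δ = sin φ₁ sin φ₂ + cos φ₁ cos φ₂ cos Δλ, the central angle is δ ≈ 0.593 rad (34.0°). The total great-circle distance is δ·R ≈ 0.593 × 6371 ≈ 3781 km, so the target fraction is f = 2200/3781 ≈ 0.582.
Interpolate at f ≈ 0.582 with slerp weights a = sin((1−f)δ)/sin δ ≈ 0.439, b = sin(fδ)/sin δ ≈ 0.605.
p = a·p₁ + b·p₂ ≈ (-0.032, 0.820, 0.571); φ = arcsin(p_z) ≈ 34.85°, λ = atan2(p_y, p_x) ≈ 92.24°.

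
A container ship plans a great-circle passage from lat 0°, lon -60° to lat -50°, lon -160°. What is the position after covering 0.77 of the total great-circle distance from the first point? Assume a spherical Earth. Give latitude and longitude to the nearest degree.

The haversine formula gives a central angle δ ≈ 1.683 rad (96.4°) between the endpoints.
Interpolate at f = 0.77 with slerp weights a = sin((1−f)δ)/sin δ ≈ 0.380, b = sin(fδ)/sin δ ≈ 0.968.
p = a·p₁ + b·p₂ ≈ (-0.395, -0.542, -0.742); φ = arcsin(p_z) ≈ -47.89°, λ = atan2(p_y, p_x) ≈ -126.10°.

≈ lat -48°, lon -126°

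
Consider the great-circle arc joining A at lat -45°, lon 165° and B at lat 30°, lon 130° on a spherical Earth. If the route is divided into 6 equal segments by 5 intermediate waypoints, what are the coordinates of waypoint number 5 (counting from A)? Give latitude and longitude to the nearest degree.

Write both endpoints as unit vectors p₁, p₂ with components (cos φ cos λ, cos φ sin λ, sin φ).
The central angle between the endpoints is δ = arccos(p₁·p₂) ≈ 1.422 rad (81.5°).
Interpolate at f = 5/6 with slerp weights a = sin((1−f)δ)/sin δ ≈ 0.237, b = sin(fδ)/sin δ ≈ 0.937.
p = a·p₁ + b·p₂ ≈ (-0.684, 0.665, 0.301); φ = arcsin(p_z) ≈ 17.49°, λ = atan2(p_y, p_x) ≈ 135.79°.

≈ lat 17°, lon 136°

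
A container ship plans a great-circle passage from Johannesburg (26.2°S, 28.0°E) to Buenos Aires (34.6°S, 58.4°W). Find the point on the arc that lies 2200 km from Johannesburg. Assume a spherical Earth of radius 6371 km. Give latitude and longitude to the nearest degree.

≈ 35°S, 7°E

The haversine formula gives a central angle δ ≈ 1.269 rad (72.7°) between the endpoints. The total great-circle distance is δ·R ≈ 1.269 × 6371 ≈ 8086 km, so the target fraction is f = 2200/8086 ≈ 0.272.
Interpolate at f ≈ 0.272 with slerp weights a = sin((1−f)δ)/sin δ ≈ 0.836, b = sin(fδ)/sin δ ≈ 0.354.
p = a·p₁ + b·p₂ ≈ (0.815, 0.103, -0.570); φ = arcsin(p_z) ≈ -34.77°, λ = atan2(p_y, p_x) ≈ 7.24°.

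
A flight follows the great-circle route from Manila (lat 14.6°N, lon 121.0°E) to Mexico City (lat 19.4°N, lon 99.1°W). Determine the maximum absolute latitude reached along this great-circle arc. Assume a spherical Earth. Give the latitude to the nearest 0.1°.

The great circle lies in the plane with unit normal n̂ = (p₁ × p₂)/|p₁ × p₂|.
Here n̂_z ≈ +0.745; the vertex latitude is φ_max = arccos|n̂_z| ≈ 41.8°.
Check via Clairaut: cos φ_max = |cos φ₁| · sin C = cos(14.6°)·sin(50.4°) ≈ 0.745, again giving ≈ 41.8°.

≈ 41.8°N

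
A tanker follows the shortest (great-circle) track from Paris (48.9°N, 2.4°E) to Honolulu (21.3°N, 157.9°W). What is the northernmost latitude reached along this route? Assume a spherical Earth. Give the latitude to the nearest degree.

The great circle lies in the plane with unit normal n̂ = (p₁ × p₂)/|p₁ × p₂|.
Here n̂_z ≈ -0.217; the vertex latitude is φ_max = arccos|n̂_z| ≈ 77.5°.
Check via Clairaut: cos φ_max = |cos φ₁| · sin C = cos(48.9°)·sin(19.2°) ≈ 0.217, again giving ≈ 77.5°.

≈ 77°N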